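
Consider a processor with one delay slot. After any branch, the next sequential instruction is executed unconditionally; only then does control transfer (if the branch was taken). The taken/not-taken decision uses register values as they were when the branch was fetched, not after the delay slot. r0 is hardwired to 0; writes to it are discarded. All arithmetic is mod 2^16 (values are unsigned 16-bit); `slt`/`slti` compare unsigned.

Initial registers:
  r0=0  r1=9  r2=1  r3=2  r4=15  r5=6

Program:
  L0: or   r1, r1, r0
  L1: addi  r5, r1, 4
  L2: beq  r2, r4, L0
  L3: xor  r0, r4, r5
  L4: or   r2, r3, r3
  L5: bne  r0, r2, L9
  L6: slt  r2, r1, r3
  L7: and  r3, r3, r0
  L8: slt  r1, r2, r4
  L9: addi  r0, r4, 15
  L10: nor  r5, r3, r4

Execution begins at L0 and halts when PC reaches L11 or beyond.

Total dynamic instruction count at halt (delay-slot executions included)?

  step pc=0: or   r1, r1, r0  regs=(0,9,1,2,15,6)
  step pc=1: addi  r5, r1, 4  regs=(0,9,1,2,15,13)
  step pc=2: beq  r2, r4, L0  cond=F  regs=(0,9,1,2,15,13)
  step pc=3: xor  r0, r4, r5  regs=(0,9,1,2,15,13)
  step pc=4: or   r2, r3, r3  regs=(0,9,2,2,15,13)
  step pc=5: bne  r0, r2, L9  cond=T  regs=(0,9,2,2,15,13)
  step pc=6: slt  r2, r1, r3  regs=(0,9,0,2,15,13)
  step pc=9: addi  r0, r4, 15  regs=(0,9,0,2,15,13)
  step pc=10: nor  r5, r3, r4  regs=(0,9,0,2,15,65520)

9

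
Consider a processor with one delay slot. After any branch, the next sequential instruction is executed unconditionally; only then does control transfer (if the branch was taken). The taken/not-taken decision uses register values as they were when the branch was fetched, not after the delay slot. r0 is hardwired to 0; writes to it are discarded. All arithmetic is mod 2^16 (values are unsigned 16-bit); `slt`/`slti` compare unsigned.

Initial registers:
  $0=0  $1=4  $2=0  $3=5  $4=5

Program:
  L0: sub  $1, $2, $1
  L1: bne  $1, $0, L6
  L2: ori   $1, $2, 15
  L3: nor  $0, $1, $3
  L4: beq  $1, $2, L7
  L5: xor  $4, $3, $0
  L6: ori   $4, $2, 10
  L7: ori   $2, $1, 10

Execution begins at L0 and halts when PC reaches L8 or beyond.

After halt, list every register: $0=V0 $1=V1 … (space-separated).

  step pc=0: sub  $1, $2, $1  regs=(0,65532,0,5,5)
  step pc=1: bne  $1, $0, L6  cond=T  regs=(0,65532,0,5,5)
  step pc=2: ori   $1, $2, 15  regs=(0,15,0,5,5)
  step pc=6: ori   $4, $2, 10  regs=(0,15,0,5,10)
  step pc=7: ori   $2, $1, 10  regs=(0,15,15,5,10)

$0=0 $1=15 $2=15 $3=5 $4=10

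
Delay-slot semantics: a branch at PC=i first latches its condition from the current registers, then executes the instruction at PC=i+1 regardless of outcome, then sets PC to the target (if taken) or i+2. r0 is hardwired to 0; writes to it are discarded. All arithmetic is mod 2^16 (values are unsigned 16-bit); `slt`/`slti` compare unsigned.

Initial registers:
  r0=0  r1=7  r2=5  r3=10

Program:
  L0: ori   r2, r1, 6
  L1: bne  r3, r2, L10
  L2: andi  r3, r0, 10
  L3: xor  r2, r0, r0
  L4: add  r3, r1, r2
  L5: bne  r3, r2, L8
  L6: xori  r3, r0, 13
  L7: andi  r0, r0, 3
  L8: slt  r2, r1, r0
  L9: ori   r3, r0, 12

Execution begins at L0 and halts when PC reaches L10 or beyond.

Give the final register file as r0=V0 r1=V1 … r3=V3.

#0 ori   r2, r1, 6 ; 0/7/7/10
#1 bne  r3, r2, L10 ; 0/7/7/10 ; →target
#2 andi  r3, r0, 10 ; 0/7/7/0

r0=0 r1=7 r2=7 r3=0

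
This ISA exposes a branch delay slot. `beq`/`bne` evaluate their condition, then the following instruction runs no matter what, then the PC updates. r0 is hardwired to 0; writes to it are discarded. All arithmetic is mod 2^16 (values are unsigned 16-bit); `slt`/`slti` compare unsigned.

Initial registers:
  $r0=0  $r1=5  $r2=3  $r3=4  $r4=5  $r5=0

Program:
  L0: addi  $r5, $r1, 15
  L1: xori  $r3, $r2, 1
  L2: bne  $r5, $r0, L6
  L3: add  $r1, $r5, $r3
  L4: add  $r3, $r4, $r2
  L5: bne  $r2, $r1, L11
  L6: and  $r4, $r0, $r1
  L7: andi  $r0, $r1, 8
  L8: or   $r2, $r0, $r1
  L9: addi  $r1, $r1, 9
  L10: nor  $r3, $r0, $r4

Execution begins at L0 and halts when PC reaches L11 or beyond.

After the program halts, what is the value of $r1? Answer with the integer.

31

[0] addi  $r5, $r1, 15  →  {$r0:0, $r1:5, $r2:3, $r3:4, $r4:5, $r5:20}
[1] xori  $r3, $r2, 1  →  {$r0:0, $r1:5, $r2:3, $r3:2, $r4:5, $r5:20}
[2] bne  $r5, $r0, L6  →  {$r0:0, $r1:5, $r2:3, $r3:2, $r4:5, $r5:20}  ⟨branch taken⟩
[3] add  $r1, $r5, $r3  →  {$r0:0, $r1:22, $r2:3, $r3:2, $r4:5, $r5:20}
[6] and  $r4, $r0, $r1  →  {$r0:0, $r1:22, $r2:3, $r3:2, $r4:0, $r5:20}
[7] andi  $r0, $r1, 8  →  {$r0:0, $r1:22, $r2:3, $r3:2, $r4:0, $r5:20}
[8] or   $r2, $r0, $r1  →  {$r0:0, $r1:22, $r2:22, $r3:2, $r4:0, $r5:20}
[9] addi  $r1, $r1, 9  →  {$r0:0, $r1:31, $r2:22, $r3:2, $r4:0, $r5:20}
[10] nor  $r3, $r0, $r4  →  {$r0:0, $r1:31, $r2:22, $r3:65535, $r4:0, $r5:20}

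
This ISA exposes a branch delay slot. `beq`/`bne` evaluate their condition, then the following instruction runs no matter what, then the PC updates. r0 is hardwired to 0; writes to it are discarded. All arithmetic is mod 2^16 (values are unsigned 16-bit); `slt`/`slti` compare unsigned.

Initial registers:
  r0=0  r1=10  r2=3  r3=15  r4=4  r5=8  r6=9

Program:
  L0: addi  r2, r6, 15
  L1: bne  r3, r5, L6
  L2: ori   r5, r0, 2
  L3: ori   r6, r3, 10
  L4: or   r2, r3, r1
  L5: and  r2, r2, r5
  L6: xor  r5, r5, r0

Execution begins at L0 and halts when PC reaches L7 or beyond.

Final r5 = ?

[0] addi  r2, r6, 15  →  {r0:0, r1:10, r2:24, r3:15, r4:4, r5:8, r6:9}
[1] bne  r3, r5, L6  →  {r0:0, r1:10, r2:24, r3:15, r4:4, r5:8, r6:9}  ⟨branch taken⟩
[2] ori   r5, r0, 2  →  {r0:0, r1:10, r2:24, r3:15, r4:4, r5:2, r6:9}
[6] xor  r5, r5, r0  →  {r0:0, r1:10, r2:24, r3:15, r4:4, r5:2, r6:9}

2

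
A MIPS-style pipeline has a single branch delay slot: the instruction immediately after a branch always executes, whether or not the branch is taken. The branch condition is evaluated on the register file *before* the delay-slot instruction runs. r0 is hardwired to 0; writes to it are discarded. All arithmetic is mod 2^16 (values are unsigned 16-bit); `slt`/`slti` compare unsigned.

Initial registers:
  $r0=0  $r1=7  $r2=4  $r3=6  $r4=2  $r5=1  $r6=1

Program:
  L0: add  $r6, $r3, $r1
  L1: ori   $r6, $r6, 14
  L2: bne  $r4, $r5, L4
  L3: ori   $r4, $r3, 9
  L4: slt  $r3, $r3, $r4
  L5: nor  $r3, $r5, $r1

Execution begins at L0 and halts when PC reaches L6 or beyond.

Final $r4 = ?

15

  step pc=0: add  $r6, $r3, $r1  regs=(0,7,4,6,2,1,13)
  step pc=1: ori   $r6, $r6, 14  regs=(0,7,4,6,2,1,15)
  step pc=2: bne  $r4, $r5, L4  cond=T  regs=(0,7,4,6,2,1,15)
  step pc=3: ori   $r4, $r3, 9  regs=(0,7,4,6,15,1,15)
  step pc=4: slt  $r3, $r3, $r4  regs=(0,7,4,1,15,1,15)
  step pc=5: nor  $r3, $r5, $r1  regs=(0,7,4,65528,15,1,15)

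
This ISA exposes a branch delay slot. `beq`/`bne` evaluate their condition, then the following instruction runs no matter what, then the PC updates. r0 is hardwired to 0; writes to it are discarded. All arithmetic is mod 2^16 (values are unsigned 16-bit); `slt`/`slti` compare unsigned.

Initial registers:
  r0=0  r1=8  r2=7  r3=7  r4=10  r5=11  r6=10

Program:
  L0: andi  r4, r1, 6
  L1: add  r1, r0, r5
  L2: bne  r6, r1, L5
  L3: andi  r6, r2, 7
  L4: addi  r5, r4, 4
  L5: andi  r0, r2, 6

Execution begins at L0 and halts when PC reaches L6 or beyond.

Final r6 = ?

7

[0] andi  r4, r1, 6  →  {r0:0, r1:8, r2:7, r3:7, r4:0, r5:11, r6:10}
[1] add  r1, r0, r5  →  {r0:0, r1:11, r2:7, r3:7, r4:0, r5:11, r6:10}
[2] bne  r6, r1, L5  →  {r0:0, r1:11, r2:7, r3:7, r4:0, r5:11, r6:10}  ⟨branch taken⟩
[3] andi  r6, r2, 7  →  {r0:0, r1:11, r2:7, r3:7, r4:0, r5:11, r6:7}
[5] andi  r0, r2, 6  →  {r0:0, r1:11, r2:7, r3:7, r4:0, r5:11, r6:7}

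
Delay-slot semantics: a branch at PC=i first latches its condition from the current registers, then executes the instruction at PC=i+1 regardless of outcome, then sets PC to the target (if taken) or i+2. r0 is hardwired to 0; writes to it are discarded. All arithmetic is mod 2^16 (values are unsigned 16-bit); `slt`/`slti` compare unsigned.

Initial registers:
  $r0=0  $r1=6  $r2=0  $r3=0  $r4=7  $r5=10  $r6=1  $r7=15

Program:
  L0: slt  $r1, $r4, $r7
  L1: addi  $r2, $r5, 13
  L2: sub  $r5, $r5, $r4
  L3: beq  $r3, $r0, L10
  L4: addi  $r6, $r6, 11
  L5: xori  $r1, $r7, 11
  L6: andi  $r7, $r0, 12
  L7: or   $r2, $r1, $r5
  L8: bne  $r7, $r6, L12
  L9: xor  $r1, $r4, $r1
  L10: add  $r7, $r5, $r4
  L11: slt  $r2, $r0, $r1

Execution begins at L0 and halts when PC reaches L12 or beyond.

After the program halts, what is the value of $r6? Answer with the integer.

PC=0  slt  $r1, $r4, $r7     | $r0=0 $r1=1 $r2=0 $r3=0 $r4=7 $r5=10 $r6=1 $r7=15
PC=1  addi  $r2, $r5, 13     | $r0=0 $r1=1 $r2=23 $r3=0 $r4=7 $r5=10 $r6=1 $r7=15
PC=2  sub  $r5, $r5, $r4     | $r0=0 $r1=1 $r2=23 $r3=0 $r4=7 $r5=3 $r6=1 $r7=15
PC=3  beq  $r3, $r0, L10     | $r0=0 $r1=1 $r2=23 $r3=0 $r4=7 $r5=3 $r6=1 $r7=15  [TAKEN]
PC=4  addi  $r6, $r6, 11     | $r0=0 $r1=1 $r2=23 $r3=0 $r4=7 $r5=3 $r6=12 $r7=15
PC=10 add  $r7, $r5, $r4     | $r0=0 $r1=1 $r2=23 $r3=0 $r4=7 $r5=3 $r6=12 $r7=10
PC=11 slt  $r2, $r0, $r1     | $r0=0 $r1=1 $r2=1 $r3=0 $r4=7 $r5=3 $r6=12 $r7=10

12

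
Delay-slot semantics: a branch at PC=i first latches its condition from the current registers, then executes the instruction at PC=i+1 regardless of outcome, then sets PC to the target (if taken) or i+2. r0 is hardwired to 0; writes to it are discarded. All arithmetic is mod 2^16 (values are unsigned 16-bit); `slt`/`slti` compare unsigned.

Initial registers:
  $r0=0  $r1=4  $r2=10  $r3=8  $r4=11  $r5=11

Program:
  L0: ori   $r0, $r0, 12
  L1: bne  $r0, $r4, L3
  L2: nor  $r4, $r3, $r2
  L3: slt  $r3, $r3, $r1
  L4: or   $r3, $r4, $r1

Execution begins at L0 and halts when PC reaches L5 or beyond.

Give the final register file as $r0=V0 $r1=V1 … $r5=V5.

$r0=0 $r1=4 $r2=10 $r3=65525 $r4=65525 $r5=11

PC=0  ori   $r0, $r0, 12     | $r0=0 $r1=4 $r2=10 $r3=8 $r4=11 $r5=11
PC=1  bne  $r0, $r4, L3      | $r0=0 $r1=4 $r2=10 $r3=8 $r4=11 $r5=11  [TAKEN]
PC=2  nor  $r4, $r3, $r2     | $r0=0 $r1=4 $r2=10 $r3=8 $r4=65525 $r5=11
PC=3  slt  $r3, $r3, $r1     | $r0=0 $r1=4 $r2=10 $r3=0 $r4=65525 $r5=11
PC=4  or   $r3, $r4, $r1     | $r0=0 $r1=4 $r2=10 $r3=65525 $r4=65525 $r5=11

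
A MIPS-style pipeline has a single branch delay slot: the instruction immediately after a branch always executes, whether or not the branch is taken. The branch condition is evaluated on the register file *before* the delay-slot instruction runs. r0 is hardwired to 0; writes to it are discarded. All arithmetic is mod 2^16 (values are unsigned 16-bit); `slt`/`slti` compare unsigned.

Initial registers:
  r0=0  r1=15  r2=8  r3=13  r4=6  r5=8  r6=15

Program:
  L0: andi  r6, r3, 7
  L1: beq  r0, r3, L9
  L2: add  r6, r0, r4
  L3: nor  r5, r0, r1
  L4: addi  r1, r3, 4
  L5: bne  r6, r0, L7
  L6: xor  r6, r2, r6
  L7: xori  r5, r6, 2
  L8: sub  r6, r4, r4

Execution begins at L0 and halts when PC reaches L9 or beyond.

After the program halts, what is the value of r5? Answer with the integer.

12

PC=0  andi  r6, r3, 7        | r0=0 r1=15 r2=8 r3=13 r4=6 r5=8 r6=5
PC=1  beq  r0, r3, L9        | r0=0 r1=15 r2=8 r3=13 r4=6 r5=8 r6=5  [not taken]
PC=2  add  r6, r0, r4        | r0=0 r1=15 r2=8 r3=13 r4=6 r5=8 r6=6
PC=3  nor  r5, r0, r1        | r0=0 r1=15 r2=8 r3=13 r4=6 r5=65520 r6=6
PC=4  addi  r1, r3, 4        | r0=0 r1=17 r2=8 r3=13 r4=6 r5=65520 r6=6
PC=5  bne  r6, r0, L7        | r0=0 r1=17 r2=8 r3=13 r4=6 r5=65520 r6=6  [TAKEN]
PC=6  xor  r6, r2, r6        | r0=0 r1=17 r2=8 r3=13 r4=6 r5=65520 r6=14
PC=7  xori  r5, r6, 2        | r0=0 r1=17 r2=8 r3=13 r4=6 r5=12 r6=14
PC=8  sub  r6, r4, r4        | r0=0 r1=17 r2=8 r3=13 r4=6 r5=12 r6=0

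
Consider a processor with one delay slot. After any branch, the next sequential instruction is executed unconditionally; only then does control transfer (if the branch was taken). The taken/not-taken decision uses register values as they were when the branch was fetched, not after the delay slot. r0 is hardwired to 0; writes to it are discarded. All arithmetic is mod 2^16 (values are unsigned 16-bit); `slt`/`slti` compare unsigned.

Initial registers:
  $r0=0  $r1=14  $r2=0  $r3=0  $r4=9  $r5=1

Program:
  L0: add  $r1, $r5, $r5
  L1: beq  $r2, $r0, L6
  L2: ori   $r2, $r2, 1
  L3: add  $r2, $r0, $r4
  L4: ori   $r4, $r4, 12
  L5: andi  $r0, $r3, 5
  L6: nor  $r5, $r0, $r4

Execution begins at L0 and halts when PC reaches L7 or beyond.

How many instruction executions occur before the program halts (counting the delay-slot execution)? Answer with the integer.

PC=0  add  $r1, $r5, $r5     | $r0=0 $r1=2 $r2=0 $r3=0 $r4=9 $r5=1
PC=1  beq  $r2, $r0, L6      | $r0=0 $r1=2 $r2=0 $r3=0 $r4=9 $r5=1  [TAKEN]
PC=2  ori   $r2, $r2, 1      | $r0=0 $r1=2 $r2=1 $r3=0 $r4=9 $r5=1
PC=6  nor  $r5, $r0, $r4     | $r0=0 $r1=2 $r2=1 $r3=0 $r4=9 $r5=65526

4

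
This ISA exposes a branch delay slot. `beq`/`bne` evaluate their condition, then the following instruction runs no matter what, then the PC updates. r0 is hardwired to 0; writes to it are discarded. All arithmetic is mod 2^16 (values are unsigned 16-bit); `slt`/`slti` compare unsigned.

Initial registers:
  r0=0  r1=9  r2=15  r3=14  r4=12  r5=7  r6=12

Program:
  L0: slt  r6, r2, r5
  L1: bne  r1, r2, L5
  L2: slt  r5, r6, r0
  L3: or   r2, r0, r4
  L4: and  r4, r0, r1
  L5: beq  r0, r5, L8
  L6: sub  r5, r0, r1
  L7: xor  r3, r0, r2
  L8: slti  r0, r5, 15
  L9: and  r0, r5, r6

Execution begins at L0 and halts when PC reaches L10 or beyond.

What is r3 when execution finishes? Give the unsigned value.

14

#0 slt  r6, r2, r5 ; 0/9/15/14/12/7/0
#1 bne  r1, r2, L5 ; 0/9/15/14/12/7/0 ; →target
#2 slt  r5, r6, r0 ; 0/9/15/14/12/0/0
#5 beq  r0, r5, L8 ; 0/9/15/14/12/0/0 ; →target
#6 sub  r5, r0, r1 ; 0/9/15/14/12/65527/0
#8 slti  r0, r5, 15 ; 0/9/15/14/12/65527/0
#9 and  r0, r5, r6 ; 0/9/15/14/12/65527/0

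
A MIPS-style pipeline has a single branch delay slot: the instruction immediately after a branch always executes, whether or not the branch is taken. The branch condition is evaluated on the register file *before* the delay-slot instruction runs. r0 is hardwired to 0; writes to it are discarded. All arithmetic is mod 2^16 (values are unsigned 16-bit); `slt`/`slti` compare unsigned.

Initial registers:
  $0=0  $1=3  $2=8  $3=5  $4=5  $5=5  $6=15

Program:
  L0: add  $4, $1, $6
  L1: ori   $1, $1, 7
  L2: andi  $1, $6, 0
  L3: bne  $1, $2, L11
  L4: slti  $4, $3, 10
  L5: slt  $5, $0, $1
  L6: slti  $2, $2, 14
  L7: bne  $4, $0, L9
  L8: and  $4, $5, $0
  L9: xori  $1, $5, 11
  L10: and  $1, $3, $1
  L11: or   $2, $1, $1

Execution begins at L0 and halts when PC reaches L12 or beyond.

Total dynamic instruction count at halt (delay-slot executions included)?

6

PC=0  add  $4, $1, $6        | $0=0 $1=3 $2=8 $3=5 $4=18 $5=5 $6=15
PC=1  ori   $1, $1, 7        | $0=0 $1=7 $2=8 $3=5 $4=18 $5=5 $6=15
PC=2  andi  $1, $6, 0        | $0=0 $1=0 $2=8 $3=5 $4=18 $5=5 $6=15
PC=3  bne  $1, $2, L11       | $0=0 $1=0 $2=8 $3=5 $4=18 $5=5 $6=15  [TAKEN]
PC=4  slti  $4, $3, 10       | $0=0 $1=0 $2=8 $3=5 $4=1 $5=5 $6=15
PC=11 or   $2, $1, $1        | $0=0 $1=0 $2=0 $3=5 $4=1 $5=5 $6=15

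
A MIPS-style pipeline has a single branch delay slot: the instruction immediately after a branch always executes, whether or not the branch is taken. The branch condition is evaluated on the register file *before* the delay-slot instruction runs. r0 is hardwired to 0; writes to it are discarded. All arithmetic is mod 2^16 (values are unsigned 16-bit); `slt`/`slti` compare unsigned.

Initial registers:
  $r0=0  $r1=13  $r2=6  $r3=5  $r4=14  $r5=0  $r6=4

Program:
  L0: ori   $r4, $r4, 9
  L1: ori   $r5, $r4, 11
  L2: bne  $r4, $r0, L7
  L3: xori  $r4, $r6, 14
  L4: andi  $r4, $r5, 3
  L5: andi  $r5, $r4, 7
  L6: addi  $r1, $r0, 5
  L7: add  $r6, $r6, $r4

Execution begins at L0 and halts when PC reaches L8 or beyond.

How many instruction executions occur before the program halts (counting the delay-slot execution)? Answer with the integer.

PC=0  ori   $r4, $r4, 9      | $r0=0 $r1=13 $r2=6 $r3=5 $r4=15 $r5=0 $r6=4
PC=1  ori   $r5, $r4, 11     | $r0=0 $r1=13 $r2=6 $r3=5 $r4=15 $r5=15 $r6=4
PC=2  bne  $r4, $r0, L7      | $r0=0 $r1=13 $r2=6 $r3=5 $r4=15 $r5=15 $r6=4  [TAKEN]
PC=3  xori  $r4, $r6, 14     | $r0=0 $r1=13 $r2=6 $r3=5 $r4=10 $r5=15 $r6=4
PC=7  add  $r6, $r6, $r4     | $r0=0 $r1=13 $r2=6 $r3=5 $r4=10 $r5=15 $r6=14

5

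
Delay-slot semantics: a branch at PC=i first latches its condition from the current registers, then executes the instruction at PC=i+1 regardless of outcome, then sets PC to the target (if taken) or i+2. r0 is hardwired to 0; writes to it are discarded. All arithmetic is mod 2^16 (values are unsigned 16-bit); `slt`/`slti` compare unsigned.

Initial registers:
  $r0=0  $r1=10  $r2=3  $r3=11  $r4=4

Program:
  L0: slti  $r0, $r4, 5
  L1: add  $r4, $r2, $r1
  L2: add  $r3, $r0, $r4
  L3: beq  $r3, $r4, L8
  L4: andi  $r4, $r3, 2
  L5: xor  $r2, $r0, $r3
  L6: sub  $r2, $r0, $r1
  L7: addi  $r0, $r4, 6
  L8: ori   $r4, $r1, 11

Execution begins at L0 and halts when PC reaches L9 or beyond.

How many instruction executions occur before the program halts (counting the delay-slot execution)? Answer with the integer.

  step pc=0: slti  $r0, $r4, 5  regs=(0,10,3,11,4)
  step pc=1: add  $r4, $r2, $r1  regs=(0,10,3,11,13)
  step pc=2: add  $r3, $r0, $r4  regs=(0,10,3,13,13)
  step pc=3: beq  $r3, $r4, L8  cond=T  regs=(0,10,3,13,13)
  step pc=4: andi  $r4, $r3, 2  regs=(0,10,3,13,0)
  step pc=8: ori   $r4, $r1, 11  regs=(0,10,3,13,11)

6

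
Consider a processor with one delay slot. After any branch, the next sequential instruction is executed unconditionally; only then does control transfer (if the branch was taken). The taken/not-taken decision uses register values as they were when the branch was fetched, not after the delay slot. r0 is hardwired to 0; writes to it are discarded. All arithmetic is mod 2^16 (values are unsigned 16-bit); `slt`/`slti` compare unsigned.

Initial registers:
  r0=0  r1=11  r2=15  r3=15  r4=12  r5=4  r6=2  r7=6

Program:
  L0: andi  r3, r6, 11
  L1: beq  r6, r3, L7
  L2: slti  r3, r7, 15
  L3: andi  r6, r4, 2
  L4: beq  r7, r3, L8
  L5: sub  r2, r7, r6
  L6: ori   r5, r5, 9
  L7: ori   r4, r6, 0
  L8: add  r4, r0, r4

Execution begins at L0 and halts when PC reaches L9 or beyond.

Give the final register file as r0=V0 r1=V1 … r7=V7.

r0=0 r1=11 r2=15 r3=1 r4=2 r5=4 r6=2 r7=6

  step pc=0: andi  r3, r6, 11  regs=(0,11,15,2,12,4,2,6)
  step pc=1: beq  r6, r3, L7  cond=T  regs=(0,11,15,2,12,4,2,6)
  step pc=2: slti  r3, r7, 15  regs=(0,11,15,1,12,4,2,6)
  step pc=7: ori   r4, r6, 0  regs=(0,11,15,1,2,4,2,6)
  step pc=8: add  r4, r0, r4  regs=(0,11,15,1,2,4,2,6)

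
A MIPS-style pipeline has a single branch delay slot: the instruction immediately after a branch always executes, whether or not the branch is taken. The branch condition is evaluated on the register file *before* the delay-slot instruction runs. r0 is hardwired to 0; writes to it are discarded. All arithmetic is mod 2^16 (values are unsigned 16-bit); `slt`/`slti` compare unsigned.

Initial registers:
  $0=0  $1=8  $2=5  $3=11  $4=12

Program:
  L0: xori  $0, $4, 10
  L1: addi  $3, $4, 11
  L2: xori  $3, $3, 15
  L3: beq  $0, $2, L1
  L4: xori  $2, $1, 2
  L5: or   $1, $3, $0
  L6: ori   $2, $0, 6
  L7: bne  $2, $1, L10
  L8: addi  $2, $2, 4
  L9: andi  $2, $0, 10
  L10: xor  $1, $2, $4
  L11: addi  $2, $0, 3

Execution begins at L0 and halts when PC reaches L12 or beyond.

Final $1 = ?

#0 xori  $0, $4, 10 ; 0/8/5/11/12
#1 addi  $3, $4, 11 ; 0/8/5/23/12
#2 xori  $3, $3, 15 ; 0/8/5/24/12
#3 beq  $0, $2, L1 ; 0/8/5/24/12 ; →fallthru
#4 xori  $2, $1, 2 ; 0/8/10/24/12
#5 or   $1, $3, $0 ; 0/24/10/24/12
#6 ori   $2, $0, 6 ; 0/24/6/24/12
#7 bne  $2, $1, L10 ; 0/24/6/24/12 ; →target
#8 addi  $2, $2, 4 ; 0/24/10/24/12
#10 xor  $1, $2, $4 ; 0/6/10/24/12
#11 addi  $2, $0, 3 ; 0/6/3/24/12

6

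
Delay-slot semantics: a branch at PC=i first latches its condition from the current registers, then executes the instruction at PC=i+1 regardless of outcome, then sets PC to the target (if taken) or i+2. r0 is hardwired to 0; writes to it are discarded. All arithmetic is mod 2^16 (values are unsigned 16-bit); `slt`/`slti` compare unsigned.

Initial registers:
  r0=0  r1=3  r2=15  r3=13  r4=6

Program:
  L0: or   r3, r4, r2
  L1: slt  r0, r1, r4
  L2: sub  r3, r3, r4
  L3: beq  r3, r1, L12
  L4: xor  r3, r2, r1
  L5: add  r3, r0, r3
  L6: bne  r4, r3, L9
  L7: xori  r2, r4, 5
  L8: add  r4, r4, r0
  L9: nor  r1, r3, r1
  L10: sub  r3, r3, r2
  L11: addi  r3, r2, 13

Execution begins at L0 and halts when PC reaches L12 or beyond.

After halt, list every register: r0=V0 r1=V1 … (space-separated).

PC=0  or   r3, r4, r2        | r0=0 r1=3 r2=15 r3=15 r4=6
PC=1  slt  r0, r1, r4        | r0=0 r1=3 r2=15 r3=15 r4=6
PC=2  sub  r3, r3, r4        | r0=0 r1=3 r2=15 r3=9 r4=6
PC=3  beq  r3, r1, L12       | r0=0 r1=3 r2=15 r3=9 r4=6  [not taken]
PC=4  xor  r3, r2, r1        | r0=0 r1=3 r2=15 r3=12 r4=6
PC=5  add  r3, r0, r3        | r0=0 r1=3 r2=15 r3=12 r4=6
PC=6  bne  r4, r3, L9        | r0=0 r1=3 r2=15 r3=12 r4=6  [TAKEN]
PC=7  xori  r2, r4, 5        | r0=0 r1=3 r2=3 r3=12 r4=6
PC=9  nor  r1, r3, r1        | r0=0 r1=65520 r2=3 r3=12 r4=6
PC=10 sub  r3, r3, r2        | r0=0 r1=65520 r2=3 r3=9 r4=6
PC=11 addi  r3, r2, 13       | r0=0 r1=65520 r2=3 r3=16 r4=6

r0=0 r1=65520 r2=3 r3=16 r4=6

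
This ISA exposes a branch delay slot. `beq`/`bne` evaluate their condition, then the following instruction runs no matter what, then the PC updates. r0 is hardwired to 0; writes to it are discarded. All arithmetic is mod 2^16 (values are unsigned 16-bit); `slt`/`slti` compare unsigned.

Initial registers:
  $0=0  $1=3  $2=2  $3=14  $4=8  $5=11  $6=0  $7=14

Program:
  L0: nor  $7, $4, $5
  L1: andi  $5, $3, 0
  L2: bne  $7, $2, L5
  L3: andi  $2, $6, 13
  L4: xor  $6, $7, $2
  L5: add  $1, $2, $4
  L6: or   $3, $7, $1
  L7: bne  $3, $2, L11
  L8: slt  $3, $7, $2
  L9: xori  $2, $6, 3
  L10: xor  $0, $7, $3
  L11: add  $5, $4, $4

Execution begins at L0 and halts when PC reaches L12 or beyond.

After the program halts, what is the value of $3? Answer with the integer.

#0 nor  $7, $4, $5 ; 0/3/2/14/8/11/0/65524
#1 andi  $5, $3, 0 ; 0/3/2/14/8/0/0/65524
#2 bne  $7, $2, L5 ; 0/3/2/14/8/0/0/65524 ; →target
#3 andi  $2, $6, 13 ; 0/3/0/14/8/0/0/65524
#5 add  $1, $2, $4 ; 0/8/0/14/8/0/0/65524
#6 or   $3, $7, $1 ; 0/8/0/65532/8/0/0/65524
#7 bne  $3, $2, L11 ; 0/8/0/65532/8/0/0/65524 ; →target
#8 slt  $3, $7, $2 ; 0/8/0/0/8/0/0/65524
#11 add  $5, $4, $4 ; 0/8/0/0/8/16/0/65524

0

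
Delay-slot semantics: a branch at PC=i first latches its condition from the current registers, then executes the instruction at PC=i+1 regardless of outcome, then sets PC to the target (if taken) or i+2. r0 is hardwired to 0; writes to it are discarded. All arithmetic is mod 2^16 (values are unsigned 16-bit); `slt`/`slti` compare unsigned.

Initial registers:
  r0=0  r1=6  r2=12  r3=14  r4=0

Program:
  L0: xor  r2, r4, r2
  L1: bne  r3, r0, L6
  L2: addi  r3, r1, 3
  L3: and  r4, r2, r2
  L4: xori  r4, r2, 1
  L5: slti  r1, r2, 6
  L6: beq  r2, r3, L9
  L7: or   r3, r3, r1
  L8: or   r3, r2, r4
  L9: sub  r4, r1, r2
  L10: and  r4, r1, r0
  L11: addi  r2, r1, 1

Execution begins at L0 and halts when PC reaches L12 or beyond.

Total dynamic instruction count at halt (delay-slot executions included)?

PC=0  xor  r2, r4, r2        | r0=0 r1=6 r2=12 r3=14 r4=0
PC=1  bne  r3, r0, L6        | r0=0 r1=6 r2=12 r3=14 r4=0  [TAKEN]
PC=2  addi  r3, r1, 3        | r0=0 r1=6 r2=12 r3=9 r4=0
PC=6  beq  r2, r3, L9        | r0=0 r1=6 r2=12 r3=9 r4=0  [not taken]
PC=7  or   r3, r3, r1        | r0=0 r1=6 r2=12 r3=15 r4=0
PC=8  or   r3, r2, r4        | r0=0 r1=6 r2=12 r3=12 r4=0
PC=9  sub  r4, r1, r2        | r0=0 r1=6 r2=12 r3=12 r4=65530
PC=10 and  r4, r1, r0        | r0=0 r1=6 r2=12 r3=12 r4=0
PC=11 addi  r2, r1, 1        | r0=0 r1=6 r2=7 r3=12 r4=0

9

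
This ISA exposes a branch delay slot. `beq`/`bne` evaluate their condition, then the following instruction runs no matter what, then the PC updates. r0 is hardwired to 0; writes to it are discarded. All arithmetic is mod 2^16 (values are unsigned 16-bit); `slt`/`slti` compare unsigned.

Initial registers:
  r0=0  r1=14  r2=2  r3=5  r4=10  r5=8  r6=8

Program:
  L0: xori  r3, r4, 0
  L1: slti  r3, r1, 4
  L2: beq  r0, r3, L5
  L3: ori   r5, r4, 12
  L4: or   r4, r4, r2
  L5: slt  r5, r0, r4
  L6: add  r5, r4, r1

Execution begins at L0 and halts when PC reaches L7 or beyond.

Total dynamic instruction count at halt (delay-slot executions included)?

PC=0  xori  r3, r4, 0        | r0=0 r1=14 r2=2 r3=10 r4=10 r5=8 r6=8
PC=1  slti  r3, r1, 4        | r0=0 r1=14 r2=2 r3=0 r4=10 r5=8 r6=8
PC=2  beq  r0, r3, L5        | r0=0 r1=14 r2=2 r3=0 r4=10 r5=8 r6=8  [TAKEN]
PC=3  ori   r5, r4, 12       | r0=0 r1=14 r2=2 r3=0 r4=10 r5=14 r6=8
PC=5  slt  r5, r0, r4        | r0=0 r1=14 r2=2 r3=0 r4=10 r5=1 r6=8
PC=6  add  r5, r4, r1        | r0=0 r1=14 r2=2 r3=0 r4=10 r5=24 r6=8

6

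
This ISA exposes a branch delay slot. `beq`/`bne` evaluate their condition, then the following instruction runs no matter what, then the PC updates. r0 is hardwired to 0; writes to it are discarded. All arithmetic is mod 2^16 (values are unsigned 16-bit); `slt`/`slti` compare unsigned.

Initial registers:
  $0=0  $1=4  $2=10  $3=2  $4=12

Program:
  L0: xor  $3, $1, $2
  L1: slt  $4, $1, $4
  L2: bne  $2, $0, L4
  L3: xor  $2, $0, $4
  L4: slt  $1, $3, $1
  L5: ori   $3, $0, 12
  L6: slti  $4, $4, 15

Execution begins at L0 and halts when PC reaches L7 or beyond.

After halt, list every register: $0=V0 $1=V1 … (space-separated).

$0=0 $1=0 $2=1 $3=12 $4=1

#0 xor  $3, $1, $2 ; 0/4/10/14/12
#1 slt  $4, $1, $4 ; 0/4/10/14/1
#2 bne  $2, $0, L4 ; 0/4/10/14/1 ; →target
#3 xor  $2, $0, $4 ; 0/4/1/14/1
#4 slt  $1, $3, $1 ; 0/0/1/14/1
#5 ori   $3, $0, 12 ; 0/0/1/12/1
#6 slti  $4, $4, 15 ; 0/0/1/12/1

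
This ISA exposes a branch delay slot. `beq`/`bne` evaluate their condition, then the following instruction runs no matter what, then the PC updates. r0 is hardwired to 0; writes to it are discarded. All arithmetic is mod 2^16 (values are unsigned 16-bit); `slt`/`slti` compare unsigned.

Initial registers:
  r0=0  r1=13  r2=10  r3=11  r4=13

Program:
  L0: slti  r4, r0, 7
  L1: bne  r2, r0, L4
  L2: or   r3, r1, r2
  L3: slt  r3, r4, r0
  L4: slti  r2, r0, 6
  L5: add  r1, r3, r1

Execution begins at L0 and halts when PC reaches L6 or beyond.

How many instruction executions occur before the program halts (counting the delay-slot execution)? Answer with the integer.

  step pc=0: slti  r4, r0, 7  regs=(0,13,10,11,1)
  step pc=1: bne  r2, r0, L4  cond=T  regs=(0,13,10,11,1)
  step pc=2: or   r3, r1, r2  regs=(0,13,10,15,1)
  step pc=4: slti  r2, r0, 6  regs=(0,13,1,15,1)
  step pc=5: add  r1, r3, r1  regs=(0,28,1,15,1)

5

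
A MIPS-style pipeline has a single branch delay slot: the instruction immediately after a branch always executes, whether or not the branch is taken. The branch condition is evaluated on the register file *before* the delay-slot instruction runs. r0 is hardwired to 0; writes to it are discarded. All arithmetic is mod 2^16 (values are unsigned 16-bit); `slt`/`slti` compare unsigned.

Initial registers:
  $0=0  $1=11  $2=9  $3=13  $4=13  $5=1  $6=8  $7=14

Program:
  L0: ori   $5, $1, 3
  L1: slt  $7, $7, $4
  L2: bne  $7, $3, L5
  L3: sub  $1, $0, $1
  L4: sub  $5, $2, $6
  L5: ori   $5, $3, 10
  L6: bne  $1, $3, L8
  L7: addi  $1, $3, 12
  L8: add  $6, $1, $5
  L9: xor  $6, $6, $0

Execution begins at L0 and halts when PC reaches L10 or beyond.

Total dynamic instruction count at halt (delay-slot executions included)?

9

[0] ori   $5, $1, 3  →  {$0:0, $1:11, $2:9, $3:13, $4:13, $5:11, $6:8, $7:14}
[1] slt  $7, $7, $4  →  {$0:0, $1:11, $2:9, $3:13, $4:13, $5:11, $6:8, $7:0}
[2] bne  $7, $3, L5  →  {$0:0, $1:11, $2:9, $3:13, $4:13, $5:11, $6:8, $7:0}  ⟨branch taken⟩
[3] sub  $1, $0, $1  →  {$0:0, $1:65525, $2:9, $3:13, $4:13, $5:11, $6:8, $7:0}
[5] ori   $5, $3, 10  →  {$0:0, $1:65525, $2:9, $3:13, $4:13, $5:15, $6:8, $7:0}
[6] bne  $1, $3, L8  →  {$0:0, $1:65525, $2:9, $3:13, $4:13, $5:15, $6:8, $7:0}  ⟨branch taken⟩
[7] addi  $1, $3, 12  →  {$0:0, $1:25, $2:9, $3:13, $4:13, $5:15, $6:8, $7:0}
[8] add  $6, $1, $5  →  {$0:0, $1:25, $2:9, $3:13, $4:13, $5:15, $6:40, $7:0}
[9] xor  $6, $6, $0  →  {$0:0, $1:25, $2:9, $3:13, $4:13, $5:15, $6:40, $7:0}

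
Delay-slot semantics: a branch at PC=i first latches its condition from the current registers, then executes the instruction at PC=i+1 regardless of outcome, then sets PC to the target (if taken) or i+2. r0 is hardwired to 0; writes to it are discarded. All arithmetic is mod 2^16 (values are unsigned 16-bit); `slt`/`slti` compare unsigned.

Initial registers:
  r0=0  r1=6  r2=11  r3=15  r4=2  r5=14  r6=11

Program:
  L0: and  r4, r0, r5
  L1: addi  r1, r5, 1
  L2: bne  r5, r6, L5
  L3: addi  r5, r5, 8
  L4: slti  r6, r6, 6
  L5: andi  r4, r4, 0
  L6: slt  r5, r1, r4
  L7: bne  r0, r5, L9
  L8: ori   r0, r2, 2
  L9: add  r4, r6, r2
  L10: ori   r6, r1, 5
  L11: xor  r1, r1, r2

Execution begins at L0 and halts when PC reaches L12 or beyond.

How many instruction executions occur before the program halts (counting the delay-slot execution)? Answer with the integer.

11

PC=0  and  r4, r0, r5        | r0=0 r1=6 r2=11 r3=15 r4=0 r5=14 r6=11
PC=1  addi  r1, r5, 1        | r0=0 r1=15 r2=11 r3=15 r4=0 r5=14 r6=11
PC=2  bne  r5, r6, L5        | r0=0 r1=15 r2=11 r3=15 r4=0 r5=14 r6=11  [TAKEN]
PC=3  addi  r5, r5, 8        | r0=0 r1=15 r2=11 r3=15 r4=0 r5=22 r6=11
PC=5  andi  r4, r4, 0        | r0=0 r1=15 r2=11 r3=15 r4=0 r5=22 r6=11
PC=6  slt  r5, r1, r4        | r0=0 r1=15 r2=11 r3=15 r4=0 r5=0 r6=11
PC=7  bne  r0, r5, L9        | r0=0 r1=15 r2=11 r3=15 r4=0 r5=0 r6=11  [not taken]
PC=8  ori   r0, r2, 2        | r0=0 r1=15 r2=11 r3=15 r4=0 r5=0 r6=11
PC=9  add  r4, r6, r2        | r0=0 r1=15 r2=11 r3=15 r4=22 r5=0 r6=11
PC=10 ori   r6, r1, 5        | r0=0 r1=15 r2=11 r3=15 r4=22 r5=0 r6=15
PC=11 xor  r1, r1, r2        | r0=0 r1=4 r2=11 r3=15 r4=22 r5=0 r6=15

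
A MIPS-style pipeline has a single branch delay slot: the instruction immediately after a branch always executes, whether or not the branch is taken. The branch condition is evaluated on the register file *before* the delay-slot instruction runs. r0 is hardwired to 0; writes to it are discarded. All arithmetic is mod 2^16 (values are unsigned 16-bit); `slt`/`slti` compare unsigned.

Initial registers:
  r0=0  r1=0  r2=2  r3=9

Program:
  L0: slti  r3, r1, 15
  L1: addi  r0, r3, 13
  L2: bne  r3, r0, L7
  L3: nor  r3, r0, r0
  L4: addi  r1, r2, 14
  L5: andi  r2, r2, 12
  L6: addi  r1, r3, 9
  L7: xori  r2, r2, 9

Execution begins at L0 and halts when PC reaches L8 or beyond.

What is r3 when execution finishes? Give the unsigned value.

65535

[0] slti  r3, r1, 15  →  {r0:0, r1:0, r2:2, r3:1}
[1] addi  r0, r3, 13  →  {r0:0, r1:0, r2:2, r3:1}
[2] bne  r3, r0, L7  →  {r0:0, r1:0, r2:2, r3:1}  ⟨branch taken⟩
[3] nor  r3, r0, r0  →  {r0:0, r1:0, r2:2, r3:65535}
[7] xori  r2, r2, 9  →  {r0:0, r1:0, r2:11, r3:65535}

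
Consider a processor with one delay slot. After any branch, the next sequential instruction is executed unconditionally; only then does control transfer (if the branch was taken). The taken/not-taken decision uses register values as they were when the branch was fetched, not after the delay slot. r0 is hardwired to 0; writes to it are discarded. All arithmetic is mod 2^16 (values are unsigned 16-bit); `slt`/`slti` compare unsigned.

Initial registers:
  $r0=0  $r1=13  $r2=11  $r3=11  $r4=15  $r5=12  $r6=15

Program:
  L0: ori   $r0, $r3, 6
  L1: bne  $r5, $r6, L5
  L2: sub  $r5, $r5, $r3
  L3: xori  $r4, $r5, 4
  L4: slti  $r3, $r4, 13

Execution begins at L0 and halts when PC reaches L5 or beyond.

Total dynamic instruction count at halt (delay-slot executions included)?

3

PC=0  ori   $r0, $r3, 6      | $r0=0 $r1=13 $r2=11 $r3=11 $r4=15 $r5=12 $r6=15
PC=1  bne  $r5, $r6, L5      | $r0=0 $r1=13 $r2=11 $r3=11 $r4=15 $r5=12 $r6=15  [TAKEN]
PC=2  sub  $r5, $r5, $r3     | $r0=0 $r1=13 $r2=11 $r3=11 $r4=15 $r5=1 $r6=15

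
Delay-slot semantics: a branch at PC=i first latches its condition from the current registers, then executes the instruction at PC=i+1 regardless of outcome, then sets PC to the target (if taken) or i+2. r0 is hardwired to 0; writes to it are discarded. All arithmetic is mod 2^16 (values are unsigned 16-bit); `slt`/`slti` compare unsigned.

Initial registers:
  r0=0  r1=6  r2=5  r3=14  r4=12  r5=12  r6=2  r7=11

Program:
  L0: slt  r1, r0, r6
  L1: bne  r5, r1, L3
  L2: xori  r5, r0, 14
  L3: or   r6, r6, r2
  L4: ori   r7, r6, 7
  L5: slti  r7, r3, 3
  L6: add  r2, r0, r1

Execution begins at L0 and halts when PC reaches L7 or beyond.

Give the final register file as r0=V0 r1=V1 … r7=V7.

r0=0 r1=1 r2=1 r3=14 r4=12 r5=14 r6=7 r7=0

PC=0  slt  r1, r0, r6        | r0=0 r1=1 r2=5 r3=14 r4=12 r5=12 r6=2 r7=11
PC=1  bne  r5, r1, L3        | r0=0 r1=1 r2=5 r3=14 r4=12 r5=12 r6=2 r7=11  [TAKEN]
PC=2  xori  r5, r0, 14       | r0=0 r1=1 r2=5 r3=14 r4=12 r5=14 r6=2 r7=11
PC=3  or   r6, r6, r2        | r0=0 r1=1 r2=5 r3=14 r4=12 r5=14 r6=7 r7=11
PC=4  ori   r7, r6, 7        | r0=0 r1=1 r2=5 r3=14 r4=12 r5=14 r6=7 r7=7
PC=5  slti  r7, r3, 3        | r0=0 r1=1 r2=5 r3=14 r4=12 r5=14 r6=7 r7=0
PC=6  add  r2, r0, r1        | r0=0 r1=1 r2=1 r3=14 r4=12 r5=14 r6=7 r7=0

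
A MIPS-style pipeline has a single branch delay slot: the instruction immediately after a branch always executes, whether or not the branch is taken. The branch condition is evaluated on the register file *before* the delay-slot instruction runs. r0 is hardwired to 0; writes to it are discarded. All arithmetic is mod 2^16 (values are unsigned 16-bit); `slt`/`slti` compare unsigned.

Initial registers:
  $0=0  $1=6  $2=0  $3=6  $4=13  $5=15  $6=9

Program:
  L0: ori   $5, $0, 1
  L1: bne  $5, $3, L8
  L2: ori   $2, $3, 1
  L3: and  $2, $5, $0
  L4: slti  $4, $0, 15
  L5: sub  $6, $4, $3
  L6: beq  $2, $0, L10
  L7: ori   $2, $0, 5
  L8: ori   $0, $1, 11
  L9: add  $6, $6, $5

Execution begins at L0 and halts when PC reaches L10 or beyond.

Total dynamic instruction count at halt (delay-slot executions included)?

  step pc=0: ori   $5, $0, 1  regs=(0,6,0,6,13,1,9)
  step pc=1: bne  $5, $3, L8  cond=T  regs=(0,6,0,6,13,1,9)
  step pc=2: ori   $2, $3, 1  regs=(0,6,7,6,13,1,9)
  step pc=8: ori   $0, $1, 11  regs=(0,6,7,6,13,1,9)
  step pc=9: add  $6, $6, $5  regs=(0,6,7,6,13,1,10)

5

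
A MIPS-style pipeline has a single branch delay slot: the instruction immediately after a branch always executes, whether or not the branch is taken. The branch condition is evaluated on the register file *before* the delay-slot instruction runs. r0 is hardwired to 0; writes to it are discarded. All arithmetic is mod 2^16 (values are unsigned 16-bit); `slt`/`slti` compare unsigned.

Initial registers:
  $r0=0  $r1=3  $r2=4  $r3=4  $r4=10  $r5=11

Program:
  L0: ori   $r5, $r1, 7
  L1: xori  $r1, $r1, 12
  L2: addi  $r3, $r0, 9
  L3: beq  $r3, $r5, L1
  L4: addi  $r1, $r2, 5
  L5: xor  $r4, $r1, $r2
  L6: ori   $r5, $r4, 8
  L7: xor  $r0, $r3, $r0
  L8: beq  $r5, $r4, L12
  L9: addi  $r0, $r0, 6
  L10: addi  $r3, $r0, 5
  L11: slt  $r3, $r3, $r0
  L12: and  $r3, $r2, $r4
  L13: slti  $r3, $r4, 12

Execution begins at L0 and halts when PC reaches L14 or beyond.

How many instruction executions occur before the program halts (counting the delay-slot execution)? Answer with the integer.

#0 ori   $r5, $r1, 7 ; 0/3/4/4/10/7
#1 xori  $r1, $r1, 12 ; 0/15/4/4/10/7
#2 addi  $r3, $r0, 9 ; 0/15/4/9/10/7
#3 beq  $r3, $r5, L1 ; 0/15/4/9/10/7 ; →fallthru
#4 addi  $r1, $r2, 5 ; 0/9/4/9/10/7
#5 xor  $r4, $r1, $r2 ; 0/9/4/9/13/7
#6 ori   $r5, $r4, 8 ; 0/9/4/9/13/13
#7 xor  $r0, $r3, $r0 ; 0/9/4/9/13/13
#8 beq  $r5, $r4, L12 ; 0/9/4/9/13/13 ; →target
#9 addi  $r0, $r0, 6 ; 0/9/4/9/13/13
#12 and  $r3, $r2, $r4 ; 0/9/4/4/13/13
#13 slti  $r3, $r4, 12 ; 0/9/4/0/13/13

12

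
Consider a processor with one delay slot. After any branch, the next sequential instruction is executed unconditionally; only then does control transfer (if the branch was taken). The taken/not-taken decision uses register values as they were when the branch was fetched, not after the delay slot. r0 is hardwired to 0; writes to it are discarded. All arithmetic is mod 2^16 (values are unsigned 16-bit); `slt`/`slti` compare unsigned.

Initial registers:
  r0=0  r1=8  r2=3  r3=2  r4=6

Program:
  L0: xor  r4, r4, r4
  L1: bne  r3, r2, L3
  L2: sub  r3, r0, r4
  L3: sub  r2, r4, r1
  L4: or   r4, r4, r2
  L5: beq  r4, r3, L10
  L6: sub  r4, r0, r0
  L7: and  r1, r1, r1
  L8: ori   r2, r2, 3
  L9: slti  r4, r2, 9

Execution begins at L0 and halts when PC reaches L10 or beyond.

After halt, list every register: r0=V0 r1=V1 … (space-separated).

#0 xor  r4, r4, r4 ; 0/8/3/2/0
#1 bne  r3, r2, L3 ; 0/8/3/2/0 ; →target
#2 sub  r3, r0, r4 ; 0/8/3/0/0
#3 sub  r2, r4, r1 ; 0/8/65528/0/0
#4 or   r4, r4, r2 ; 0/8/65528/0/65528
#5 beq  r4, r3, L10 ; 0/8/65528/0/65528 ; →fallthru
#6 sub  r4, r0, r0 ; 0/8/65528/0/0
#7 and  r1, r1, r1 ; 0/8/65528/0/0
#8 ori   r2, r2, 3 ; 0/8/65531/0/0
#9 slti  r4, r2, 9 ; 0/8/65531/0/0

r0=0 r1=8 r2=65531 r3=0 r4=0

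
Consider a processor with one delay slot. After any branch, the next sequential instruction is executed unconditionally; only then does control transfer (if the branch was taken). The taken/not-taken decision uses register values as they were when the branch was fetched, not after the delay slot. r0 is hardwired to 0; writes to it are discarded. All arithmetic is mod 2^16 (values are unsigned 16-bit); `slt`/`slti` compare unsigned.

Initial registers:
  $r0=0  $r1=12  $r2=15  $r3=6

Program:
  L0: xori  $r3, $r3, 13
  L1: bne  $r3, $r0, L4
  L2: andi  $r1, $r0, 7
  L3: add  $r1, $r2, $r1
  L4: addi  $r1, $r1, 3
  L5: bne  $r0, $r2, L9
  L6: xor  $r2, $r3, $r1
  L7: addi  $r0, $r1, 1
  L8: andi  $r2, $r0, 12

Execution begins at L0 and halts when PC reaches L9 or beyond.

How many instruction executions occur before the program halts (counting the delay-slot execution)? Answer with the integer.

[0] xori  $r3, $r3, 13  →  {$r0:0, $r1:12, $r2:15, $r3:11}
[1] bne  $r3, $r0, L4  →  {$r0:0, $r1:12, $r2:15, $r3:11}  ⟨branch taken⟩
[2] andi  $r1, $r0, 7  →  {$r0:0, $r1:0, $r2:15, $r3:11}
[4] addi  $r1, $r1, 3  →  {$r0:0, $r1:3, $r2:15, $r3:11}
[5] bne  $r0, $r2, L9  →  {$r0:0, $r1:3, $r2:15, $r3:11}  ⟨branch taken⟩
[6] xor  $r2, $r3, $r1  →  {$r0:0, $r1:3, $r2:8, $r3:11}

6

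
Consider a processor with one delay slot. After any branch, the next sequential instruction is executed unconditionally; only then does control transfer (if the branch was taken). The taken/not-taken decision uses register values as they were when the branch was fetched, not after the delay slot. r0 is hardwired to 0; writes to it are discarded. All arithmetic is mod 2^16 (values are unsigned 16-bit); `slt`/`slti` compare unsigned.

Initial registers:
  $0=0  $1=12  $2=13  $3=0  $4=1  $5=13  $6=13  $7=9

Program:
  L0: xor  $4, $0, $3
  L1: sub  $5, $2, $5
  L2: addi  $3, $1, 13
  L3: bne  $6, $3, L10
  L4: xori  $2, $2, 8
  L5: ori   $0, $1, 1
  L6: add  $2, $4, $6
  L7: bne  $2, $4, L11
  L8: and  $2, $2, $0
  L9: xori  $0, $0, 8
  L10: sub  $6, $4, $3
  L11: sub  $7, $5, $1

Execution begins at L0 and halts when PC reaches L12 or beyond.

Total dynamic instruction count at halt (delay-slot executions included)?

7

[0] xor  $4, $0, $3  →  {$0:0, $1:12, $2:13, $3:0, $4:0, $5:13, $6:13, $7:9}
[1] sub  $5, $2, $5  →  {$0:0, $1:12, $2:13, $3:0, $4:0, $5:0, $6:13, $7:9}
[2] addi  $3, $1, 13  →  {$0:0, $1:12, $2:13, $3:25, $4:0, $5:0, $6:13, $7:9}
[3] bne  $6, $3, L10  →  {$0:0, $1:12, $2:13, $3:25, $4:0, $5:0, $6:13, $7:9}  ⟨branch taken⟩
[4] xori  $2, $2, 8  →  {$0:0, $1:12, $2:5, $3:25, $4:0, $5:0, $6:13, $7:9}
[10] sub  $6, $4, $3  →  {$0:0, $1:12, $2:5, $3:25, $4:0, $5:0, $6:65511, $7:9}
[11] sub  $7, $5, $1  →  {$0:0, $1:12, $2:5, $3:25, $4:0, $5:0, $6:65511, $7:65524}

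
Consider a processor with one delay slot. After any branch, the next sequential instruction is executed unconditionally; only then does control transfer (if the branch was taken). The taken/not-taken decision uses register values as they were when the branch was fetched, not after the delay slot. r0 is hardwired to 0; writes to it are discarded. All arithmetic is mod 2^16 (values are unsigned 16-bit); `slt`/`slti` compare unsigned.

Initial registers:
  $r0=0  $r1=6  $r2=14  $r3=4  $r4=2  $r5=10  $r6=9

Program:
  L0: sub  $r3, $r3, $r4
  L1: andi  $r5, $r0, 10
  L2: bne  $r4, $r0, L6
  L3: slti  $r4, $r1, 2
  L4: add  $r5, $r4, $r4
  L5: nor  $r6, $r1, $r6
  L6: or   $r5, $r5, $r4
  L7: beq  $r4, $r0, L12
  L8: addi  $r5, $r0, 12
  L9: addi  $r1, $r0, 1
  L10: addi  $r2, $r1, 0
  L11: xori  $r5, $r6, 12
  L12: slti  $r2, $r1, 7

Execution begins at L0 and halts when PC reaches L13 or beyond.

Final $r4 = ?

[0] sub  $r3, $r3, $r4  →  {$r0:0, $r1:6, $r2:14, $r3:2, $r4:2, $r5:10, $r6:9}
[1] andi  $r5, $r0, 10  →  {$r0:0, $r1:6, $r2:14, $r3:2, $r4:2, $r5:0, $r6:9}
[2] bne  $r4, $r0, L6  →  {$r0:0, $r1:6, $r2:14, $r3:2, $r4:2, $r5:0, $r6:9}  ⟨branch taken⟩
[3] slti  $r4, $r1, 2  →  {$r0:0, $r1:6, $r2:14, $r3:2, $r4:0, $r5:0, $r6:9}
[6] or   $r5, $r5, $r4  →  {$r0:0, $r1:6, $r2:14, $r3:2, $r4:0, $r5:0, $r6:9}
[7] beq  $r4, $r0, L12  →  {$r0:0, $r1:6, $r2:14, $r3:2, $r4:0, $r5:0, $r6:9}  ⟨branch taken⟩
[8] addi  $r5, $r0, 12  →  {$r0:0, $r1:6, $r2:14, $r3:2, $r4:0, $r5:12, $r6:9}
[12] slti  $r2, $r1, 7  →  {$r0:0, $r1:6, $r2:1, $r3:2, $r4:0, $r5:12, $r6:9}

0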